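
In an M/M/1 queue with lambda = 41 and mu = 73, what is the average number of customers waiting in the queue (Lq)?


rho = 41/73; Lq = rho^2/(1-rho) = 0.72

0.72


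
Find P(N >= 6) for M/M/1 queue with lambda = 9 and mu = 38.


P(N >= 6) = rho^6 = (9/38)^6 = 0.0002

0.0002


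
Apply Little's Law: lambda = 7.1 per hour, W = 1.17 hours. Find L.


L = lambda * W = 7.1 * 1.17 = 8.31

8.31


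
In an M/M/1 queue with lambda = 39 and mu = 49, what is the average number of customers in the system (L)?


rho = 39/49; L = rho/(1-rho) = 3.9

3.9


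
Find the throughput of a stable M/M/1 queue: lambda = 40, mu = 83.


For a stable queue (lambda < mu), throughput = lambda = 40 per hour

40 per hour


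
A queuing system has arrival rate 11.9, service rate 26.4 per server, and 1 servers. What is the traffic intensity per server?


rho = lambda / (c * mu) = 11.9 / (1 * 26.4) = 0.4508

0.4508


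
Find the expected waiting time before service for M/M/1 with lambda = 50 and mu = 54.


rho = 50/54; Wq = rho/(mu - lambda) = 0.2315 hours

0.2315 hours


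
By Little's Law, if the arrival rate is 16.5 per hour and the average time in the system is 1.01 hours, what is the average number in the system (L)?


L = lambda * W = 16.5 * 1.01 = 16.67

16.67


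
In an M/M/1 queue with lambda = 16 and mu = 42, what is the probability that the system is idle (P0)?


P0 = 1 - rho = 1 - 16/42 = 0.619

0.619


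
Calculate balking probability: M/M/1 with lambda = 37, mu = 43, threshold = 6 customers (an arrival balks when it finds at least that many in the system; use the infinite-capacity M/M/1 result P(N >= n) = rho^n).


P(N >= 6) = rho^6 = (37/43)^6 = 0.4059

0.4059


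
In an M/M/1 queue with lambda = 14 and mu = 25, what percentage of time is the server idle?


Idle fraction = (1 - rho) * 100 = (1 - 14/25) * 100 = 44.0%

44.0%


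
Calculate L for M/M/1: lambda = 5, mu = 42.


rho = 5/42; L = rho/(1-rho) = 0.14

0.14


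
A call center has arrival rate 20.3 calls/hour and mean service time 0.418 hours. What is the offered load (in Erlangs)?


Offered load a = lambda * E[S] = 20.3 * 0.418 = 8.49 Erlangs

8.49 Erlangs


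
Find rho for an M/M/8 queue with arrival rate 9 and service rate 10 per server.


rho = lambda/(c*mu) = 9/(8*10) = 0.1125

0.1125


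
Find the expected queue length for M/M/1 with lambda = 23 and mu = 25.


rho = 23/25; Lq = rho^2/(1-rho) = 10.58

10.58


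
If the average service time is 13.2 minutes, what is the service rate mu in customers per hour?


mu = 60 / avg_service_time = 60 / 13.2 = 4.55 per hour

4.55 per hour


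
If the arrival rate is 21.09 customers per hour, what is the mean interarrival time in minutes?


Mean interarrival time = 60/lambda = 60/21.09 = 2.84 minutes

2.84 minutes


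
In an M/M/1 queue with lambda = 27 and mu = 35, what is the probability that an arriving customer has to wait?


P(wait) = rho = lambda/mu = 27/35 = 0.7714

0.7714


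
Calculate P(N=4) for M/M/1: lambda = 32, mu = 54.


rho = 32/54; P(n) = (1-rho)*rho^n = (1-32/54)*(32/54)^4 = 0.0502

0.0502


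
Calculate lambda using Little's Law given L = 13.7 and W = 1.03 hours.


lambda = L / W = 13.7 / 1.03 = 13.3 per hour

13.3 per hour


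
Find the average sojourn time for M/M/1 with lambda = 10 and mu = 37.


W = 1/(mu - lambda) = 1/(37 - 10) = 0.037 hours

0.037 hours


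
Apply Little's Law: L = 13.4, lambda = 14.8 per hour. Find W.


W = L / lambda = 13.4 / 14.8 = 0.9054 hours

0.9054 hours


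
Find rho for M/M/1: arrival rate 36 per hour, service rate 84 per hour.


rho = lambda/mu = 36/84 = 0.4286

0.4286


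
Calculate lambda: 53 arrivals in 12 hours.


lambda = total arrivals / time = 53 / 12 = 4.42 per hour

4.42 per hour


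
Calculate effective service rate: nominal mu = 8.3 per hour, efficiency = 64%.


Effective rate = mu * efficiency = 8.3 * 0.64 = 5.31 per hour

5.31 per hour


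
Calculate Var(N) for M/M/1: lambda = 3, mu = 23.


rho = 3/23; Var(N) = rho/(1-rho)^2 = 0.17

0.17


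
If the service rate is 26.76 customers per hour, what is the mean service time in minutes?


Mean service time = 60/mu = 60/26.76 = 2.24 minutes

2.24 minutes


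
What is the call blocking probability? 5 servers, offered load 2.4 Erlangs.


B(N,A) = (A^N/N!) / sum(A^k/k!, k=0..N) with N=5, A=2.4 = 0.0624

0.0624


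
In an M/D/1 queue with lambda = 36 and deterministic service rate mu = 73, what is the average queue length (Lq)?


M/D/1: Lq = rho^2 / (2*(1-rho)) where rho = 36/73; Lq = 0.24

0.24


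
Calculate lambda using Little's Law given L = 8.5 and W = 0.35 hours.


lambda = L / W = 8.5 / 0.35 = 24.29 per hour

24.29 per hour


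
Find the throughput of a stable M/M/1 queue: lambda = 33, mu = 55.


For a stable queue (lambda < mu), throughput = lambda = 33 per hour

33 per hour


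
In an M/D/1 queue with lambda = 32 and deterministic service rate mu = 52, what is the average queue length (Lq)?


M/D/1: Lq = rho^2 / (2*(1-rho)) where rho = 32/52; Lq = 0.49

0.49


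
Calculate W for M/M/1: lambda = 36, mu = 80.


W = 1/(mu - lambda) = 1/(80 - 36) = 0.0227 hours

0.0227 hours


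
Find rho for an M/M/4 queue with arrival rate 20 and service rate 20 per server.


rho = lambda/(c*mu) = 20/(4*20) = 0.25

0.25


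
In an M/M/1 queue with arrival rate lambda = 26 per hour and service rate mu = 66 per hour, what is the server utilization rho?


rho = lambda/mu = 26/66 = 0.3939

0.3939


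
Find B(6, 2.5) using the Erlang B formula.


B(N,A) = (A^N/N!) / sum(A^k/k!, k=0..N) with N=6, A=2.5 = 0.0282

0.0282


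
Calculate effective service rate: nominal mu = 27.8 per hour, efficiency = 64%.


Effective rate = mu * efficiency = 27.8 * 0.64 = 17.79 per hour

17.79 per hour


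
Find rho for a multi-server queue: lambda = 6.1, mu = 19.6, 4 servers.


rho = lambda / (c * mu) = 6.1 / (4 * 19.6) = 0.0778

0.0778


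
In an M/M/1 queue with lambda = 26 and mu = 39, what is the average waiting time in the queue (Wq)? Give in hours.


rho = 26/39; Wq = rho/(mu - lambda) = 0.0513 hours

0.0513 hours


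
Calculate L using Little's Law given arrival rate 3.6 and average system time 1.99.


L = lambda * W = 3.6 * 1.99 = 7.16

7.16


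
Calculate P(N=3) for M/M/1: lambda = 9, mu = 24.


rho = 9/24; P(n) = (1-rho)*rho^n = (1-9/24)*(9/24)^3 = 0.033

0.033


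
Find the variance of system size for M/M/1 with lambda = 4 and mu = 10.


rho = 4/10; Var(N) = rho/(1-rho)^2 = 1.11

1.11


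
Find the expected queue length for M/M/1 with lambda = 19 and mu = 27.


rho = 19/27; Lq = rho^2/(1-rho) = 1.67

1.67


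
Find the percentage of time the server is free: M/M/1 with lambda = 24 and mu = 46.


Idle fraction = (1 - rho) * 100 = (1 - 24/46) * 100 = 47.8%

47.8%


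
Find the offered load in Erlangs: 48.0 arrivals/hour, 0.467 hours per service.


Offered load a = lambda * E[S] = 48.0 * 0.467 = 22.42 Erlangs

22.42 Erlangs


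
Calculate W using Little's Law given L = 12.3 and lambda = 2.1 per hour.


W = L / lambda = 12.3 / 2.1 = 5.8571 hours

5.8571 hours


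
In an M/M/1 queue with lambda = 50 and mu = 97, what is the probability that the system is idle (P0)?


P0 = 1 - rho = 1 - 50/97 = 0.4845

0.4845


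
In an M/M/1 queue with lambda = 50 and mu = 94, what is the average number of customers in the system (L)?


rho = 50/94; L = rho/(1-rho) = 1.14

1.14


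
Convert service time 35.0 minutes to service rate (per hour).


mu = 60 / avg_service_time = 60 / 35.0 = 1.71 per hour

1.71 per hour


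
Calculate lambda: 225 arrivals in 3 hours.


lambda = total arrivals / time = 225 / 3 = 75.0 per hour

75.0 per hour


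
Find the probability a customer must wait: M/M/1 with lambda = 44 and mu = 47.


P(wait) = rho = lambda/mu = 44/47 = 0.9362

0.9362


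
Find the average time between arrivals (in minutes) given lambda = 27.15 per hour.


Mean interarrival time = 60/lambda = 60/27.15 = 2.21 minutes

2.21 minutes


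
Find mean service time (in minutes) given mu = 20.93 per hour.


Mean service time = 60/mu = 60/20.93 = 2.87 minutes

2.87 minutes


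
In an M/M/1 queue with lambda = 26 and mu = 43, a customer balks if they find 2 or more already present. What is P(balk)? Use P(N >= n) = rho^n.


P(N >= 2) = rho^2 = (26/43)^2 = 0.3656

0.3656


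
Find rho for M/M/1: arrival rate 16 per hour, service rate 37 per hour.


rho = lambda/mu = 16/37 = 0.4324

0.4324


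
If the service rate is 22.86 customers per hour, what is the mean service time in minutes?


Mean service time = 60/mu = 60/22.86 = 2.62 minutes

2.62 minutes


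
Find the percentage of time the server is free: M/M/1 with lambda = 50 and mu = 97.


Idle fraction = (1 - rho) * 100 = (1 - 50/97) * 100 = 48.5%

48.5%


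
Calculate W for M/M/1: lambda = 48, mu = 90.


W = 1/(mu - lambda) = 1/(90 - 48) = 0.0238 hours

0.0238 hours


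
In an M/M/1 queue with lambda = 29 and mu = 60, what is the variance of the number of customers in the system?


rho = 29/60; Var(N) = rho/(1-rho)^2 = 1.81

1.81


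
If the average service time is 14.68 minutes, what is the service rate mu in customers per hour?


mu = 60 / avg_service_time = 60 / 14.68 = 4.09 per hour

4.09 per hour


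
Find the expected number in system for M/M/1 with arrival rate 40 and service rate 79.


rho = 40/79; L = rho/(1-rho) = 1.03

1.03


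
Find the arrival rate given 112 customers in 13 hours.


lambda = total arrivals / time = 112 / 13 = 8.62 per hour

8.62 per hour


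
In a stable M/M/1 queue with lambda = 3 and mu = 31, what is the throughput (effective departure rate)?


For a stable queue (lambda < mu), throughput = lambda = 3 per hour

3 per hour


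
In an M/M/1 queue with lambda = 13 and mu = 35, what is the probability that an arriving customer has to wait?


P(wait) = rho = lambda/mu = 13/35 = 0.3714

0.3714


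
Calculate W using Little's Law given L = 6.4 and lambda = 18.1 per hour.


W = L / lambda = 6.4 / 18.1 = 0.3536 hours

0.3536 hours


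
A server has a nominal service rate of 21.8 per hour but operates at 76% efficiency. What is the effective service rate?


Effective rate = mu * efficiency = 21.8 * 0.76 = 16.57 per hour

16.57 per hour


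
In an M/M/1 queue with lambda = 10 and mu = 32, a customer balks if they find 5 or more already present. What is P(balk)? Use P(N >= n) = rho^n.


P(N >= 5) = rho^5 = (10/32)^5 = 0.003

0.003


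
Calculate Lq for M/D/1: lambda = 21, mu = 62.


M/D/1: Lq = rho^2 / (2*(1-rho)) where rho = 21/62; Lq = 0.09

0.09


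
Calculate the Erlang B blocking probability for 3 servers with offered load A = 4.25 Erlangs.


B(N,A) = (A^N/N!) / sum(A^k/k!, k=0..N) with N=3, A=4.25 = 0.4725

0.4725


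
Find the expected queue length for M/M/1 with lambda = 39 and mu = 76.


rho = 39/76; Lq = rho^2/(1-rho) = 0.54

0.54


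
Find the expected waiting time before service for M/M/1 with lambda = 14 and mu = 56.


rho = 14/56; Wq = rho/(mu - lambda) = 0.006 hours

0.006 hours


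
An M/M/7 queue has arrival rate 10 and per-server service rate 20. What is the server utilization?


rho = lambda/(c*mu) = 10/(7*20) = 0.0714

0.0714


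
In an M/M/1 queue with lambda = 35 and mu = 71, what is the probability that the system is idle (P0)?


P0 = 1 - rho = 1 - 35/71 = 0.507

0.507


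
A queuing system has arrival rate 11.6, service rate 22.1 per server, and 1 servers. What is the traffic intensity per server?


rho = lambda / (c * mu) = 11.6 / (1 * 22.1) = 0.5249

0.5249


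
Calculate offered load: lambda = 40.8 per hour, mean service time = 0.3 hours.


Offered load a = lambda * E[S] = 40.8 * 0.3 = 12.24 Erlangs

12.24 Erlangs


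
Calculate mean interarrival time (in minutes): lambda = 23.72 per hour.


Mean interarrival time = 60/lambda = 60/23.72 = 2.53 minutes

2.53 minutes


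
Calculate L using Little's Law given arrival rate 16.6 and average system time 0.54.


L = lambda * W = 16.6 * 0.54 = 8.96

8.96


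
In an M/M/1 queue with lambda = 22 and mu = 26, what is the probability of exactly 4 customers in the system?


rho = 22/26; P(n) = (1-rho)*rho^n = (1-22/26)*(22/26)^4 = 0.0789

0.0789


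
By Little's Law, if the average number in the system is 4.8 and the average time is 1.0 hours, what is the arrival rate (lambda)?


lambda = L / W = 4.8 / 1.0 = 4.8 per hour

4.8 per hour


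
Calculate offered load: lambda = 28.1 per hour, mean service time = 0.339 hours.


Offered load a = lambda * E[S] = 28.1 * 0.339 = 9.53 Erlangs

9.53 Erlangs


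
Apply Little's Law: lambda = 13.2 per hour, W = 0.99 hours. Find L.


L = lambda * W = 13.2 * 0.99 = 13.07

13.07


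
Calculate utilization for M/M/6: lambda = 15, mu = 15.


rho = lambda/(c*mu) = 15/(6*15) = 0.1667

0.1667


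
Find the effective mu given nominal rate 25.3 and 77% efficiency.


Effective rate = mu * efficiency = 25.3 * 0.77 = 19.48 per hour

19.48 per hour


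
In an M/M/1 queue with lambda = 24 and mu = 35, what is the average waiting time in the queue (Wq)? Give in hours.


rho = 24/35; Wq = rho/(mu - lambda) = 0.0623 hours

0.0623 hours


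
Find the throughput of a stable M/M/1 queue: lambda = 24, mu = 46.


For a stable queue (lambda < mu), throughput = lambda = 24 per hour

24 per hour


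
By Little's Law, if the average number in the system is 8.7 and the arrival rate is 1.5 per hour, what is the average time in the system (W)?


W = L / lambda = 8.7 / 1.5 = 5.8 hours

5.8 hours


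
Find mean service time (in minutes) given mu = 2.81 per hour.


Mean service time = 60/mu = 60/2.81 = 21.35 minutes

21.35 minutes


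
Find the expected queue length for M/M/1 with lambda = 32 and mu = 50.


rho = 32/50; Lq = rho^2/(1-rho) = 1.14

1.14


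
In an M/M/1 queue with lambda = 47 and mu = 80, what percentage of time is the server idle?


Idle fraction = (1 - rho) * 100 = (1 - 47/80) * 100 = 41.3%

41.3%


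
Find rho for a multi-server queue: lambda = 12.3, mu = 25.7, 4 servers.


rho = lambda / (c * mu) = 12.3 / (4 * 25.7) = 0.1196

0.1196


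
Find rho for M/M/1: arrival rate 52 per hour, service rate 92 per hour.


rho = lambda/mu = 52/92 = 0.5652

0.5652


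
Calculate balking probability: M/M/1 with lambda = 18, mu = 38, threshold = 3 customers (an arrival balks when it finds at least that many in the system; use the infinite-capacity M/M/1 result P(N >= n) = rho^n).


P(N >= 3) = rho^3 = (18/38)^3 = 0.1063

0.1063


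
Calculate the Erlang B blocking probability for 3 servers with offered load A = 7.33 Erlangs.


B(N,A) = (A^N/N!) / sum(A^k/k!, k=0..N) with N=3, A=7.33 = 0.651

0.651


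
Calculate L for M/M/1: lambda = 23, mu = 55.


rho = 23/55; L = rho/(1-rho) = 0.72

0.72


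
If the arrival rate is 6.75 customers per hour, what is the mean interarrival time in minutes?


Mean interarrival time = 60/lambda = 60/6.75 = 8.89 minutes

8.89 minutes


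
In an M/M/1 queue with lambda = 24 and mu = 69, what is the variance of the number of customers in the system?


rho = 24/69; Var(N) = rho/(1-rho)^2 = 0.82

0.82


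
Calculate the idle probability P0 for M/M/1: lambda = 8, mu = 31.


P0 = 1 - rho = 1 - 8/31 = 0.7419

0.7419


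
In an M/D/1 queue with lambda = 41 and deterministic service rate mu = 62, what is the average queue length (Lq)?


M/D/1: Lq = rho^2 / (2*(1-rho)) where rho = 41/62; Lq = 0.65

0.65


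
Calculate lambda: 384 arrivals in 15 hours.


lambda = total arrivals / time = 384 / 15 = 25.6 per hour

25.6 per hour


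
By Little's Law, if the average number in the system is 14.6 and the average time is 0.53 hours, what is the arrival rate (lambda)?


lambda = L / W = 14.6 / 0.53 = 27.55 per hour

27.55 per hour


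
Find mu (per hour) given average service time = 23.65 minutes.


mu = 60 / avg_service_time = 60 / 23.65 = 2.54 per hour

2.54 per hour


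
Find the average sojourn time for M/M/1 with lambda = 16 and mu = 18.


W = 1/(mu - lambda) = 1/(18 - 16) = 0.5 hours

0.5 hours


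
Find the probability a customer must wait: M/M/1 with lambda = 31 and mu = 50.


P(wait) = rho = lambda/mu = 31/50 = 0.62

0.62


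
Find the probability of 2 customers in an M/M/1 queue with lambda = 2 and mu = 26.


rho = 2/26; P(n) = (1-rho)*rho^n = (1-2/26)*(2/26)^2 = 0.0055

0.0055


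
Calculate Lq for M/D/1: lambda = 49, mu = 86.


M/D/1: Lq = rho^2 / (2*(1-rho)) where rho = 49/86; Lq = 0.38

0.38


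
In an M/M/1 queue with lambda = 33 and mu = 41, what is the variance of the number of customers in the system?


rho = 33/41; Var(N) = rho/(1-rho)^2 = 21.14

21.14


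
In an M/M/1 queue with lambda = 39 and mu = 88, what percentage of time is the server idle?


Idle fraction = (1 - rho) * 100 = (1 - 39/88) * 100 = 55.7%

55.7%


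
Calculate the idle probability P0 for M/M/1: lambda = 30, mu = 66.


P0 = 1 - rho = 1 - 30/66 = 0.5455

0.5455


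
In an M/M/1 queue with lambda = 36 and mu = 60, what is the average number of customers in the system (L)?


rho = 36/60; L = rho/(1-rho) = 1.5

1.5


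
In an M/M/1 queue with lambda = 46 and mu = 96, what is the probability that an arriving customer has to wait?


P(wait) = rho = lambda/mu = 46/96 = 0.4792

0.4792


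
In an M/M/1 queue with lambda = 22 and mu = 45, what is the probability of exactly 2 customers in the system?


rho = 22/45; P(n) = (1-rho)*rho^n = (1-22/45)*(22/45)^2 = 0.1222

0.1222


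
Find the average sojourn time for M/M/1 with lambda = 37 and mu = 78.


W = 1/(mu - lambda) = 1/(78 - 37) = 0.0244 hours

0.0244 hours


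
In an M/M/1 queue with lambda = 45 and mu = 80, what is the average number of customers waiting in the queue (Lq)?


rho = 45/80; Lq = rho^2/(1-rho) = 0.72

0.72


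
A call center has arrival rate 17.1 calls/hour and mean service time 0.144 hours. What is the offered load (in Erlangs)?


Offered load a = lambda * E[S] = 17.1 * 0.144 = 2.46 Erlangs

2.46 Erlangs


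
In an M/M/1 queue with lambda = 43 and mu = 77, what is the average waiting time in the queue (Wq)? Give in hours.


rho = 43/77; Wq = rho/(mu - lambda) = 0.0164 hours

0.0164 hours


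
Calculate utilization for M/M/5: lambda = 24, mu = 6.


rho = lambda/(c*mu) = 24/(5*6) = 0.8

0.8


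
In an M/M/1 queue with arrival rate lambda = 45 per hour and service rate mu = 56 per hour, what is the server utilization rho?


rho = lambda/mu = 45/56 = 0.8036

0.8036


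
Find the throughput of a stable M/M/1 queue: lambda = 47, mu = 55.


For a stable queue (lambda < mu), throughput = lambda = 47 per hour

47 per hour


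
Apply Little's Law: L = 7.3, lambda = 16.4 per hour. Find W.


W = L / lambda = 7.3 / 16.4 = 0.4451 hours

0.4451 hours


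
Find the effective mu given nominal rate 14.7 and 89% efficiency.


Effective rate = mu * efficiency = 14.7 * 0.89 = 13.08 per hour

13.08 per hour


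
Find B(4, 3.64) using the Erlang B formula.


B(N,A) = (A^N/N!) / sum(A^k/k!, k=0..N) with N=4, A=3.64 = 0.2748

0.2748


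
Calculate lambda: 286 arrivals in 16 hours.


lambda = total arrivals / time = 286 / 16 = 17.88 per hour

17.88 per hour


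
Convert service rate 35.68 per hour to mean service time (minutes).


Mean service time = 60/mu = 60/35.68 = 1.68 minutes

1.68 minutes


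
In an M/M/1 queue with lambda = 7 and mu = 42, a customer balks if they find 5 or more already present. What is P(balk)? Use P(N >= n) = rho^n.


P(N >= 5) = rho^5 = (7/42)^5 = 0.0001

0.0001


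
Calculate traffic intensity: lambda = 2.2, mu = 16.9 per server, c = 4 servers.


rho = lambda / (c * mu) = 2.2 / (4 * 16.9) = 0.0325

0.0325


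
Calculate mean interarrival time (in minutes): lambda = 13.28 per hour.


Mean interarrival time = 60/lambda = 60/13.28 = 4.52 minutes

4.52 minutes


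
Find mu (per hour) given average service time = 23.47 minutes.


mu = 60 / avg_service_time = 60 / 23.47 = 2.56 per hour

2.56 per hour


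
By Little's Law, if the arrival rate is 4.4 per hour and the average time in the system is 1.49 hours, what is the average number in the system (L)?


L = lambda * W = 4.4 * 1.49 = 6.56

6.56


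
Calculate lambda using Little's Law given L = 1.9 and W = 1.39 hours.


lambda = L / W = 1.9 / 1.39 = 1.37 per hour

1.37 per hour


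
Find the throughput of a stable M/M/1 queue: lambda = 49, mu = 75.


For a stable queue (lambda < mu), throughput = lambda = 49 per hour

49 per hour


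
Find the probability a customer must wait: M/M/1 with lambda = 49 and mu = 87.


P(wait) = rho = lambda/mu = 49/87 = 0.5632

0.5632


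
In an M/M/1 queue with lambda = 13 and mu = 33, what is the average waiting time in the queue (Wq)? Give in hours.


rho = 13/33; Wq = rho/(mu - lambda) = 0.0197 hours

0.0197 hours


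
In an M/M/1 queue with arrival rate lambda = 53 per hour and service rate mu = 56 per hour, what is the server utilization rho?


rho = lambda/mu = 53/56 = 0.9464

0.9464


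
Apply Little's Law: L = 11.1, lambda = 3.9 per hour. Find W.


W = L / lambda = 11.1 / 3.9 = 2.8462 hours

2.8462 hours


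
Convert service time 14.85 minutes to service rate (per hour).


mu = 60 / avg_service_time = 60 / 14.85 = 4.04 per hour

4.04 per hour


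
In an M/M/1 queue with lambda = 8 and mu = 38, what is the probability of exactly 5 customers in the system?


rho = 8/38; P(n) = (1-rho)*rho^n = (1-8/38)*(8/38)^5 = 0.0003

0.0003


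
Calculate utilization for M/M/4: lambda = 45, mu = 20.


rho = lambda/(c*mu) = 45/(4*20) = 0.5625

0.5625


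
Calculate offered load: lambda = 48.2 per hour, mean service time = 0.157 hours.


Offered load a = lambda * E[S] = 48.2 * 0.157 = 7.57 Erlangs

7.57 Erlangs


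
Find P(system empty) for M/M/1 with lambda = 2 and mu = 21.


P0 = 1 - rho = 1 - 2/21 = 0.9048

0.9048


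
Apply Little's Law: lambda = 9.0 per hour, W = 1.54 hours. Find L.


L = lambda * W = 9.0 * 1.54 = 13.86

13.86


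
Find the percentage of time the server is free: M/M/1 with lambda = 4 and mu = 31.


Idle fraction = (1 - rho) * 100 = (1 - 4/31) * 100 = 87.1%

87.1%


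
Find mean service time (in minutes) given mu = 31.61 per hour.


Mean service time = 60/mu = 60/31.61 = 1.9 minutes

1.9 minutes


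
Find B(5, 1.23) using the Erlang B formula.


B(N,A) = (A^N/N!) / sum(A^k/k!, k=0..N) with N=5, A=1.23 = 0.0069

0.0069


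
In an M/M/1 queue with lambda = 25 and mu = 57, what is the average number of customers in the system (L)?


rho = 25/57; L = rho/(1-rho) = 0.78

0.78


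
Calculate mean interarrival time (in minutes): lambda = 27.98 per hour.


Mean interarrival time = 60/lambda = 60/27.98 = 2.14 minutes

2.14 minutes


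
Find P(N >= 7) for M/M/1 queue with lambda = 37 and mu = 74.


P(N >= 7) = rho^7 = (37/74)^7 = 0.0078

0.0078


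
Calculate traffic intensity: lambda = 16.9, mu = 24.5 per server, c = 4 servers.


rho = lambda / (c * mu) = 16.9 / (4 * 24.5) = 0.1724

0.1724


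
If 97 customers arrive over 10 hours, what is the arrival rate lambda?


lambda = total arrivals / time = 97 / 10 = 9.7 per hour

9.7 per hour


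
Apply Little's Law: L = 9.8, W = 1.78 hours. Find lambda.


lambda = L / W = 9.8 / 1.78 = 5.51 per hour

5.51 per hour


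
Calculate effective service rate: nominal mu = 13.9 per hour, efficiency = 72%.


Effective rate = mu * efficiency = 13.9 * 0.72 = 10.01 per hour

10.01 per hour


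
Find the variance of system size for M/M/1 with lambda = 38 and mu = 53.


rho = 38/53; Var(N) = rho/(1-rho)^2 = 8.95

8.95


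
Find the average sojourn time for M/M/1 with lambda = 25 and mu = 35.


W = 1/(mu - lambda) = 1/(35 - 25) = 0.1 hours

0.1 hours


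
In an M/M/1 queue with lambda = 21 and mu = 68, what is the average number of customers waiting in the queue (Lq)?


rho = 21/68; Lq = rho^2/(1-rho) = 0.14

0.14


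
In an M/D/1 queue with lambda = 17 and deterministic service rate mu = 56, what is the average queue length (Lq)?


M/D/1: Lq = rho^2 / (2*(1-rho)) where rho = 17/56; Lq = 0.07

0.07


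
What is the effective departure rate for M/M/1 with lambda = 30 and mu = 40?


For a stable queue (lambda < mu), throughput = lambda = 30 per hour

30 per hour


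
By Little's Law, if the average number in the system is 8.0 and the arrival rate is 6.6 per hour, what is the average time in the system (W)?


W = L / lambda = 8.0 / 6.6 = 1.2121 hours

1.2121 hours


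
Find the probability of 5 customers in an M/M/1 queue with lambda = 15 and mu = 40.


rho = 15/40; P(n) = (1-rho)*rho^n = (1-15/40)*(15/40)^5 = 0.0046

0.0046


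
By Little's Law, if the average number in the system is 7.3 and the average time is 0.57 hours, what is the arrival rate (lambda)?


lambda = L / W = 7.3 / 0.57 = 12.81 per hour

12.81 per hour


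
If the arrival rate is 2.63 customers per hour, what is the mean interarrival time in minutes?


Mean interarrival time = 60/lambda = 60/2.63 = 22.81 minutes

22.81 minutes


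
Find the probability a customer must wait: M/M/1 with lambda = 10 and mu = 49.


P(wait) = rho = lambda/mu = 10/49 = 0.2041

0.2041


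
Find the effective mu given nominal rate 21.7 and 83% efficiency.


Effective rate = mu * efficiency = 21.7 * 0.83 = 18.01 per hour

18.01 per hour


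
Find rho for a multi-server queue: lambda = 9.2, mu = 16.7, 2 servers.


rho = lambda / (c * mu) = 9.2 / (2 * 16.7) = 0.2754

0.2754


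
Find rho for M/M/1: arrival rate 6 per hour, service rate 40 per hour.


rho = lambda/mu = 6/40 = 0.15

0.15


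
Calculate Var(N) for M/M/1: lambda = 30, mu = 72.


rho = 30/72; Var(N) = rho/(1-rho)^2 = 1.22

1.22


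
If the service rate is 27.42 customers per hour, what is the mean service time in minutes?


Mean service time = 60/mu = 60/27.42 = 2.19 minutes

2.19 minutes


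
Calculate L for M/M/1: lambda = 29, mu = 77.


rho = 29/77; L = rho/(1-rho) = 0.6

0.6


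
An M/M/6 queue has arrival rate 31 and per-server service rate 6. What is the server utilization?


rho = lambda/(c*mu) = 31/(6*6) = 0.8611

0.8611


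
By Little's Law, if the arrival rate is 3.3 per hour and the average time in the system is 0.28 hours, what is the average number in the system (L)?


L = lambda * W = 3.3 * 0.28 = 0.92

0.92


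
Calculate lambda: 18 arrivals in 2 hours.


lambda = total arrivals / time = 18 / 2 = 9.0 per hour

9.0 per hour


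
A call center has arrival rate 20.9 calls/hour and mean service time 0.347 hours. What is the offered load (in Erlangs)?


Offered load a = lambda * E[S] = 20.9 * 0.347 = 7.25 Erlangs

7.25 Erlangs


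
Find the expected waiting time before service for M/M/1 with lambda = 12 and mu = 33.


rho = 12/33; Wq = rho/(mu - lambda) = 0.0173 hours

0.0173 hours


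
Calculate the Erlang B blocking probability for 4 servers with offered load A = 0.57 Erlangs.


B(N,A) = (A^N/N!) / sum(A^k/k!, k=0..N) with N=4, A=0.57 = 0.0025

0.0025


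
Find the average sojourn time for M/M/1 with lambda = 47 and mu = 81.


W = 1/(mu - lambda) = 1/(81 - 47) = 0.0294 hours

0.0294 hours


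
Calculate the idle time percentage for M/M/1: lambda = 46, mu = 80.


Idle fraction = (1 - rho) * 100 = (1 - 46/80) * 100 = 42.5%

42.5%


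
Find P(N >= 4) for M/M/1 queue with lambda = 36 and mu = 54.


P(N >= 4) = rho^4 = (36/54)^4 = 0.1975

0.1975


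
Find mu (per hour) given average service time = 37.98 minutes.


mu = 60 / avg_service_time = 60 / 37.98 = 1.58 per hour

1.58 per hour


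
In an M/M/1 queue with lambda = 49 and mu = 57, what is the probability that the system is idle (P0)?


P0 = 1 - rho = 1 - 49/57 = 0.1404

0.1404


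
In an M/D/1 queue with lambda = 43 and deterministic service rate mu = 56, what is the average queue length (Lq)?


M/D/1: Lq = rho^2 / (2*(1-rho)) where rho = 43/56; Lq = 1.27

1.27


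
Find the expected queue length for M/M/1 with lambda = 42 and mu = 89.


rho = 42/89; Lq = rho^2/(1-rho) = 0.42

0.42


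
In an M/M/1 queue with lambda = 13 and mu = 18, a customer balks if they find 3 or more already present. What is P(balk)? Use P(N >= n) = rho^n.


P(N >= 3) = rho^3 = (13/18)^3 = 0.3767

0.3767


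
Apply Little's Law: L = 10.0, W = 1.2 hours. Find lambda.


lambda = L / W = 10.0 / 1.2 = 8.33 per hour

8.33 per hour


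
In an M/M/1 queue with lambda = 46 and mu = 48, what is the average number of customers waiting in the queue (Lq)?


rho = 46/48; Lq = rho^2/(1-rho) = 22.04

22.04


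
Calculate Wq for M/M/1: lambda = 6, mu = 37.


rho = 6/37; Wq = rho/(mu - lambda) = 0.0052 hours

0.0052 hours


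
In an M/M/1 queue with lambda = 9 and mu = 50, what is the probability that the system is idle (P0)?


P0 = 1 - rho = 1 - 9/50 = 0.82

0.82


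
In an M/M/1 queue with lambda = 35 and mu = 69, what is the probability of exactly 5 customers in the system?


rho = 35/69; P(n) = (1-rho)*rho^n = (1-35/69)*(35/69)^5 = 0.0165

0.0165


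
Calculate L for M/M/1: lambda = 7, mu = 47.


rho = 7/47; L = rho/(1-rho) = 0.17

0.17


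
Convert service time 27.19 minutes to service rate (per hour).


mu = 60 / avg_service_time = 60 / 27.19 = 2.21 per hour

2.21 per hour


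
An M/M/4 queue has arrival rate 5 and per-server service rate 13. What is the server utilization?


rho = lambda/(c*mu) = 5/(4*13) = 0.0962

0.0962


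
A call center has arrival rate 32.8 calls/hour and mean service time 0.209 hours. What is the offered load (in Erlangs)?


Offered load a = lambda * E[S] = 32.8 * 0.209 = 6.86 Erlangs

6.86 Erlangs


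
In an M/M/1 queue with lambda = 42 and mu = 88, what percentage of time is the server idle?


Idle fraction = (1 - rho) * 100 = (1 - 42/88) * 100 = 52.3%

52.3%


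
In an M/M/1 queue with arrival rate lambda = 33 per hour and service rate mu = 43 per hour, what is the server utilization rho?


rho = lambda/mu = 33/43 = 0.7674

0.7674


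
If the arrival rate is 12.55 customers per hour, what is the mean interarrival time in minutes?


Mean interarrival time = 60/lambda = 60/12.55 = 4.78 minutes

4.78 minutes


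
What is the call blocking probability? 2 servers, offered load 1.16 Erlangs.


B(N,A) = (A^N/N!) / sum(A^k/k!, k=0..N) with N=2, A=1.16 = 0.2375

0.2375


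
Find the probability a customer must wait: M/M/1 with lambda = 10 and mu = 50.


P(wait) = rho = lambda/mu = 10/50 = 0.2

0.2


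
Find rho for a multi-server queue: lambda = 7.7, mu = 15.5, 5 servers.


rho = lambda / (c * mu) = 7.7 / (5 * 15.5) = 0.0994

0.0994


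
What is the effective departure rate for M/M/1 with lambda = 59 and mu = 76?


For a stable queue (lambda < mu), throughput = lambda = 59 per hour

59 per hour


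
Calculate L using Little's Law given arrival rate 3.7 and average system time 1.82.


L = lambda * W = 3.7 * 1.82 = 6.73

6.73


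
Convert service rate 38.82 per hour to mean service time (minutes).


Mean service time = 60/mu = 60/38.82 = 1.55 minutes

1.55 minutes


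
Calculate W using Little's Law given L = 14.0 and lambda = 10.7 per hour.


W = L / lambda = 14.0 / 10.7 = 1.3084 hours

1.3084 hours


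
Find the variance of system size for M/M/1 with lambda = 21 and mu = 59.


rho = 21/59; Var(N) = rho/(1-rho)^2 = 0.86

0.86


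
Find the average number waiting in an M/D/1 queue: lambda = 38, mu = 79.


M/D/1: Lq = rho^2 / (2*(1-rho)) where rho = 38/79; Lq = 0.22

0.22


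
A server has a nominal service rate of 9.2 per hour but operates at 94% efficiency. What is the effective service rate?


Effective rate = mu * efficiency = 9.2 * 0.94 = 8.65 per hour

8.65 per hour


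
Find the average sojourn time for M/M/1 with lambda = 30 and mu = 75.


W = 1/(mu - lambda) = 1/(75 - 30) = 0.0222 hours

0.0222 hours


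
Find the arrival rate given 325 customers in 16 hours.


lambda = total arrivals / time = 325 / 16 = 20.31 per hour

20.31 per hour


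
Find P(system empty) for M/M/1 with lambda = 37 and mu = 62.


P0 = 1 - rho = 1 - 37/62 = 0.4032

0.4032


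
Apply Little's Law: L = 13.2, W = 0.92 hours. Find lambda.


lambda = L / W = 13.2 / 0.92 = 14.35 per hour

14.35 per hour


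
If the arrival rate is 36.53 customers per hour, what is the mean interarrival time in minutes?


Mean interarrival time = 60/lambda = 60/36.53 = 1.64 minutes

1.64 minutes


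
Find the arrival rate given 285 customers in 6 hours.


lambda = total arrivals / time = 285 / 6 = 47.5 per hour

47.5 per hour


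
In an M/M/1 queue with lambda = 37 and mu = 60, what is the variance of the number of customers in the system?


rho = 37/60; Var(N) = rho/(1-rho)^2 = 4.2

4.2


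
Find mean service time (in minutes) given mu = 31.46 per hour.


Mean service time = 60/mu = 60/31.46 = 1.91 minutes

1.91 minutes


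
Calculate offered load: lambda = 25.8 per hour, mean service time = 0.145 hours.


Offered load a = lambda * E[S] = 25.8 * 0.145 = 3.74 Erlangs

3.74 Erlangs


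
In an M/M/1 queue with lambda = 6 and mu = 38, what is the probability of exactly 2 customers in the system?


rho = 6/38; P(n) = (1-rho)*rho^n = (1-6/38)*(6/38)^2 = 0.021

0.021


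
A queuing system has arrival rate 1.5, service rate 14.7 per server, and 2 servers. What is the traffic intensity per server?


rho = lambda / (c * mu) = 1.5 / (2 * 14.7) = 0.051

0.051


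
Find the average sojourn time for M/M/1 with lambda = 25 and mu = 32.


W = 1/(mu - lambda) = 1/(32 - 25) = 0.1429 hours

0.1429 hours


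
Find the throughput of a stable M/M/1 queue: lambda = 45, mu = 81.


For a stable queue (lambda < mu), throughput = lambda = 45 per hour

45 per hour


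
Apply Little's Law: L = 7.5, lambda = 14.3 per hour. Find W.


W = L / lambda = 7.5 / 14.3 = 0.5245 hours

0.5245 hours


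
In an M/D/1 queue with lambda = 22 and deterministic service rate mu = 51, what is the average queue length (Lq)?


M/D/1: Lq = rho^2 / (2*(1-rho)) where rho = 22/51; Lq = 0.16

0.16


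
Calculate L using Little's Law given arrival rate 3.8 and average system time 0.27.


L = lambda * W = 3.8 * 0.27 = 1.03

1.03


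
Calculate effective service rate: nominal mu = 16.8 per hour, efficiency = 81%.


Effective rate = mu * efficiency = 16.8 * 0.81 = 13.61 per hour

13.61 per hour


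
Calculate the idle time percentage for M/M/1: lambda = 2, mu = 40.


Idle fraction = (1 - rho) * 100 = (1 - 2/40) * 100 = 95.0%

95.0%


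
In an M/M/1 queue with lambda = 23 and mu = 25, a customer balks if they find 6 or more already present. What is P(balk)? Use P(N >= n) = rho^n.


P(N >= 6) = rho^6 = (23/25)^6 = 0.6064

0.6064


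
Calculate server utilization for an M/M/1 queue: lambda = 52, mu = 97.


rho = lambda/mu = 52/97 = 0.5361

0.5361


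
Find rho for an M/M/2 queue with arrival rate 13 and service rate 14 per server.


rho = lambda/(c*mu) = 13/(2*14) = 0.4643

0.4643


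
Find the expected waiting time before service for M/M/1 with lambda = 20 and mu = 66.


rho = 20/66; Wq = rho/(mu - lambda) = 0.0066 hours

0.0066 hours


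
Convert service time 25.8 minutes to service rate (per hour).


mu = 60 / avg_service_time = 60 / 25.8 = 2.33 per hour

2.33 per hour


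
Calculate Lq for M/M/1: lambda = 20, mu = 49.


rho = 20/49; Lq = rho^2/(1-rho) = 0.28

0.28


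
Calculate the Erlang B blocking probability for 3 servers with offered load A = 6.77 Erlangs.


B(N,A) = (A^N/N!) / sum(A^k/k!, k=0..N) with N=3, A=6.77 = 0.6276

0.6276


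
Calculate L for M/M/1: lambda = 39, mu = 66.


rho = 39/66; L = rho/(1-rho) = 1.44

1.44


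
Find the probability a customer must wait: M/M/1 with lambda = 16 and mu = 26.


P(wait) = rho = lambda/mu = 16/26 = 0.6154

0.6154


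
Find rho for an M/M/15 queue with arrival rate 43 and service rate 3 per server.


rho = lambda/(c*mu) = 43/(15*3) = 0.9556

0.9556


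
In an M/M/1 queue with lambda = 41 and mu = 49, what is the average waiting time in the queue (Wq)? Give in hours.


rho = 41/49; Wq = rho/(mu - lambda) = 0.1046 hours

0.1046 hours


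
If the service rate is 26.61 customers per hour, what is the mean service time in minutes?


Mean service time = 60/mu = 60/26.61 = 2.25 minutes

2.25 minutes


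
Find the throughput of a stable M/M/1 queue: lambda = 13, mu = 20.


For a stable queue (lambda < mu), throughput = lambda = 13 per hour

13 per hour


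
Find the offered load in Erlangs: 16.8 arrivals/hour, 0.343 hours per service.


Offered load a = lambda * E[S] = 16.8 * 0.343 = 5.76 Erlangs

5.76 Erlangs


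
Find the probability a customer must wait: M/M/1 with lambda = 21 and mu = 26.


P(wait) = rho = lambda/mu = 21/26 = 0.8077

0.8077


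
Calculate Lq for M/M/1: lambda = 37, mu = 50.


rho = 37/50; Lq = rho^2/(1-rho) = 2.11

2.11


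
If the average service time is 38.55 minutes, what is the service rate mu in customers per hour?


mu = 60 / avg_service_time = 60 / 38.55 = 1.56 per hour

1.56 per hour


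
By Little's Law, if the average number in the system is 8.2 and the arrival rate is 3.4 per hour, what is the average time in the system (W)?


W = L / lambda = 8.2 / 3.4 = 2.4118 hours

2.4118 hours


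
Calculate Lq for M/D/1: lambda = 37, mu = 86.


M/D/1: Lq = rho^2 / (2*(1-rho)) where rho = 37/86; Lq = 0.16

0.16


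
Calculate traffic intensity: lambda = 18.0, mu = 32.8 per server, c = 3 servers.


rho = lambda / (c * mu) = 18.0 / (3 * 32.8) = 0.1829

0.1829


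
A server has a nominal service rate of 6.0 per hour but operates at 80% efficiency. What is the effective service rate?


Effective rate = mu * efficiency = 6.0 * 0.8 = 4.8 per hour

4.8 per hour


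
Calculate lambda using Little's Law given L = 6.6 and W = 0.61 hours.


lambda = L / W = 6.6 / 0.61 = 10.82 per hour

10.82 per hour


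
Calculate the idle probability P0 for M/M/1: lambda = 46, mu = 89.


P0 = 1 - rho = 1 - 46/89 = 0.4831

0.4831


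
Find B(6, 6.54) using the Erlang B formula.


B(N,A) = (A^N/N!) / sum(A^k/k!, k=0..N) with N=6, A=6.54 = 0.3018

0.3018


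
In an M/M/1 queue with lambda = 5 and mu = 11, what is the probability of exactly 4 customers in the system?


rho = 5/11; P(n) = (1-rho)*rho^n = (1-5/11)*(5/11)^4 = 0.0233

0.0233


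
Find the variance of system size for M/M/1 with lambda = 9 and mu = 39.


rho = 9/39; Var(N) = rho/(1-rho)^2 = 0.39

0.39


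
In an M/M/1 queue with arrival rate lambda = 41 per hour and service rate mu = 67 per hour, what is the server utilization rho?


rho = lambda/mu = 41/67 = 0.6119

0.6119


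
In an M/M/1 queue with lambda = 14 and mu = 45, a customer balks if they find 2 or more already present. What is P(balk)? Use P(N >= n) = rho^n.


P(N >= 2) = rho^2 = (14/45)^2 = 0.0968

0.0968
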